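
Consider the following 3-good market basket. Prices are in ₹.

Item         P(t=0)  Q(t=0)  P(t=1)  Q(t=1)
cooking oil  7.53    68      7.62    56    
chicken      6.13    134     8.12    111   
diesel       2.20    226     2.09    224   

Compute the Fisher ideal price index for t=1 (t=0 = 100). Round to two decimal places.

113.08

Laspeyres component (base-period weights):
ΣP(t=1)Q(t=0) = 7.62×68 + 8.12×134 + 2.09×226 = 518.16 + 1088.08 + 472.34 = 2078.58
ΣP(t=0)Q(t=0) = 7.53×68 + 6.13×134 + 2.20×226 = 512.04 + 821.42 + 497.2 = 1830.66
L = 2078.58 / 1830.66 × 100 = 113.5427
Paasche component (current-period weights):
ΣP(t=1)Q(t=1) = 7.62×56 + 8.12×111 + 2.09×224 = 426.72 + 901.32 + 468.16 = 1796.2
ΣP(t=0)Q(t=1) = 7.53×56 + 6.13×111 + 2.20×224 = 421.68 + 680.43 + 492.8 = 1594.91
P = 1796.2 / 1594.91 × 100 = 112.6208
Fisher = √(L × P) = √(113.5427 × 112.6208) = 113.0808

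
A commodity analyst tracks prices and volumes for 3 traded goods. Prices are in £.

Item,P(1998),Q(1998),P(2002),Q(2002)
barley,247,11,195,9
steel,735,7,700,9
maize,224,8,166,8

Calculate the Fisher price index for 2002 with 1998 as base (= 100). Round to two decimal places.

87.50

Laspeyres component (base-period weights):
ΣP(2002)Q(1998) = 195×11 + 700×7 + 166×8 = 2145 + 4900 + 1328 = 8373
ΣP(1998)Q(1998) = 247×11 + 735×7 + 224×8 = 2717 + 5145 + 1792 = 9654
L = 8373 / 9654 × 100 = 86.7309
Paasche component (current-period weights):
ΣP(2002)Q(2002) = 195×9 + 700×9 + 166×8 = 1755 + 6300 + 1328 = 9383
ΣP(1998)Q(2002) = 247×9 + 735×9 + 224×8 = 2223 + 6615 + 1792 = 10630
P = 9383 / 10630 × 100 = 88.2690
Fisher = √(L × P) = √(86.7309 × 88.2690) = 87.4966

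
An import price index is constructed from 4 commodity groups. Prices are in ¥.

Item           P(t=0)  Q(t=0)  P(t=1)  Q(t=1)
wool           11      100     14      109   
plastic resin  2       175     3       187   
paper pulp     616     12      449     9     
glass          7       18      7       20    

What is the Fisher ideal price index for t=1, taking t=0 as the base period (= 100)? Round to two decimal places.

Laspeyres component (base-period weights):
ΣP(t=1)Q(t=0) = 14×100 + 3×175 + 449×12 + 7×18 = 1400 + 525 + 5388 + 126 = 7439
ΣP(t=0)Q(t=0) = 11×100 + 2×175 + 616×12 + 7×18 = 1100 + 350 + 7392 + 126 = 8968
L = 7439 / 8968 × 100 = 82.9505
Paasche component (current-period weights):
ΣP(t=1)Q(t=1) = 14×109 + 3×187 + 449×9 + 7×20 = 1526 + 561 + 4041 + 140 = 6268
ΣP(t=0)Q(t=1) = 11×109 + 2×187 + 616×9 + 7×20 = 1199 + 374 + 5544 + 140 = 7257
P = 6268 / 7257 × 100 = 86.3718
Fisher = √(L × P) = √(82.9505 × 86.3718) = 84.6439

84.64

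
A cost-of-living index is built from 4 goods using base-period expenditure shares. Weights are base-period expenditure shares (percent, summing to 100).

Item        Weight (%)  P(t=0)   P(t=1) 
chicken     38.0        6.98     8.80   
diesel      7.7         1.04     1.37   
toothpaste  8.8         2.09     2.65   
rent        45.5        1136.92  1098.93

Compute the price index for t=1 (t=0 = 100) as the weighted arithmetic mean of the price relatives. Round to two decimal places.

113.19

chicken: 38.0 × (8.80/6.98) = 38.0 × 1.260745 = 47.9083
diesel: 7.7 × (1.37/1.04) = 7.7 × 1.317308 = 10.1433
toothpaste: 8.8 × (2.65/2.09) = 8.8 × 1.267943 = 11.1579
rent: 45.5 × (1098.93/1136.92) = 45.5 × 0.966585 = 43.9796
Index = Σ wᵢ·(p₁ᵢ/p₀ᵢ) = 47.9083 + 10.1433 + 11.1579 + 43.9796 = 113.1891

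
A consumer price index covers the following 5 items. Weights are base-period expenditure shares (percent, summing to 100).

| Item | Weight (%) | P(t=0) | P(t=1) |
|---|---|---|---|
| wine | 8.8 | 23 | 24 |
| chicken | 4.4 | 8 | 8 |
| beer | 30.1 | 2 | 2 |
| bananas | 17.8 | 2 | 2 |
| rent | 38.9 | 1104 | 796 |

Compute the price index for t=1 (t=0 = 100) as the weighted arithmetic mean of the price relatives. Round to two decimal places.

89.53

wine: 8.8 × (24/23) = 8.8 × 1.043478 = 9.1826
chicken: 4.4 × (8/8) = 4.4 × 1.000000 = 4.4000
beer: 30.1 × (2/2) = 30.1 × 1.000000 = 30.1000
bananas: 17.8 × (2/2) = 17.8 × 1.000000 = 17.8000
rent: 38.9 × (796/1104) = 38.9 × 0.721014 = 28.0475
Index = Σ wᵢ·(p₁ᵢ/p₀ᵢ) = 9.1826 + 4.4000 + 30.1000 + 17.8000 + 28.0475 = 89.5301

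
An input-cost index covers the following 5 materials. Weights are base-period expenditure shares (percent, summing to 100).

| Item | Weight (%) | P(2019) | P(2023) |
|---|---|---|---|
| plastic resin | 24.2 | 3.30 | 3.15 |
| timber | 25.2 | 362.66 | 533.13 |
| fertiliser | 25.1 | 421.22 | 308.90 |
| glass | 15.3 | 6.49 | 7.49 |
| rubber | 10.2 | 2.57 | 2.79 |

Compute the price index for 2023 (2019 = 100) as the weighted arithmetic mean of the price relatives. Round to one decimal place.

107.3

plastic resin: 24.2 × (3.15/3.30) = 24.2 × 0.954545 = 23.1000
timber: 25.2 × (533.13/362.66) = 25.2 × 1.470055 = 37.0454
fertiliser: 25.1 × (308.90/421.22) = 25.1 × 0.733346 = 18.4070
glass: 15.3 × (7.49/6.49) = 15.3 × 1.154083 = 17.6575
rubber: 10.2 × (2.79/2.57) = 10.2 × 1.085603 = 11.0732
Index = Σ wᵢ·(p₁ᵢ/p₀ᵢ) = 23.1000 + 37.0454 + 18.4070 + 17.6575 + 11.0732 = 107.2830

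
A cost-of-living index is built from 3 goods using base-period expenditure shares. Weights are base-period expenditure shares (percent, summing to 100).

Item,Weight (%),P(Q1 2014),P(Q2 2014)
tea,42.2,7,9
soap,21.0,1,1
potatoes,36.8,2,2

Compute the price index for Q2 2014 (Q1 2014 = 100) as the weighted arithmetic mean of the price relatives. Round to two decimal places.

112.06

tea: 42.2 × (9/7) = 42.2 × 1.285714 = 54.2571
soap: 21.0 × (1/1) = 21.0 × 1.000000 = 21.0000
potatoes: 36.8 × (2/2) = 36.8 × 1.000000 = 36.8000
Index = Σ wᵢ·(p₁ᵢ/p₀ᵢ) = 54.2571 + 21.0000 + 36.8000 = 112.0571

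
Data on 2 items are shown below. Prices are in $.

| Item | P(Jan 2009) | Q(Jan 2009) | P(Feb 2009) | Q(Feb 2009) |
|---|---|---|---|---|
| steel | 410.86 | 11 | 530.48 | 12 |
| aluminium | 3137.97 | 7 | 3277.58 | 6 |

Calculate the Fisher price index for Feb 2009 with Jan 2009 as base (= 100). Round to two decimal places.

Laspeyres component (base-period weights):
ΣP(Feb 2009)Q(Jan 2009) = 530.48×11 + 3277.58×7 = 5835.28 + 22943.06 = 28778.34
ΣP(Jan 2009)Q(Jan 2009) = 410.86×11 + 3137.97×7 = 4519.46 + 21965.79 = 26485.25
L = 28778.34 / 26485.25 × 100 = 108.6580
Paasche component (current-period weights):
ΣP(Feb 2009)Q(Feb 2009) = 530.48×12 + 3277.58×6 = 6365.76 + 19665.48 = 26031.24
ΣP(Jan 2009)Q(Feb 2009) = 410.86×12 + 3137.97×6 = 4930.32 + 18827.82 = 23758.14
P = 26031.24 / 23758.14 × 100 = 109.5677
Fisher = √(L × P) = √(108.6580 × 109.5677) = 109.1119

109.11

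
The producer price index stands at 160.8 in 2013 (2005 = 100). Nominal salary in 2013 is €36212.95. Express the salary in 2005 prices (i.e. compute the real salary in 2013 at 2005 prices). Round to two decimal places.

22520.49

Real = Nominal ÷ (Index/100) = 36212.95 ÷ (160.8/100)
     = 36212.95 ÷ 1.608 = 22520.4913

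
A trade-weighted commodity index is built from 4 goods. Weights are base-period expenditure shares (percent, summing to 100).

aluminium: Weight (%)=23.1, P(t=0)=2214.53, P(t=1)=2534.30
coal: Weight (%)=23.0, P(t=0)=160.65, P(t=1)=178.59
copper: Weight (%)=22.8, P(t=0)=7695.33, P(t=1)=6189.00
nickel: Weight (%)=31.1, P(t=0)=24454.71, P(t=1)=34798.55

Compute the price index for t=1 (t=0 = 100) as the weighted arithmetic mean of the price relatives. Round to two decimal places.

114.60

aluminium: 23.1 × (2534.30/2214.53) = 23.1 × 1.144396 = 26.4356
coal: 23.0 × (178.59/160.65) = 23.0 × 1.111671 = 25.5684
copper: 22.8 × (6189.00/7695.33) = 22.8 × 0.804254 = 18.3370
nickel: 31.1 × (34798.55/24454.71) = 31.1 × 1.422979 = 44.2547
Index = Σ wᵢ·(p₁ᵢ/p₀ᵢ) = 26.4356 + 25.5684 + 18.3370 + 44.2547 = 114.5956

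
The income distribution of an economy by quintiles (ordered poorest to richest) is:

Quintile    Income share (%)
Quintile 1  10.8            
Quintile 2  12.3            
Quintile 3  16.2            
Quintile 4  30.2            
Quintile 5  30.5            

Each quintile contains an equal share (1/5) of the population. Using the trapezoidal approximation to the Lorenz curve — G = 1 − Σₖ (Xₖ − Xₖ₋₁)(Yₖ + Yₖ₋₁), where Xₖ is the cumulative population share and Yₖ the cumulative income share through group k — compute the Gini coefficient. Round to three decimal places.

0.229

Cumulative income shares Yₖ: 0.1080, 0.2310, 0.3930, 0.6950, 1.0000
Σ (Xₖ−Xₖ₋₁)(Yₖ+Yₖ₋₁) = (1/5)(0.1080+0.0000) + (1/5)(0.2310+0.1080) + (1/5)(0.3930+0.2310) + (1/5)(0.6950+0.3930) + (1/5)(1.0000+0.6950)
  = 0.0216 + 0.0678 + 0.1248 + 0.2176 + 0.3390 = 0.7708
G = 1 − 0.7708 = 0.2292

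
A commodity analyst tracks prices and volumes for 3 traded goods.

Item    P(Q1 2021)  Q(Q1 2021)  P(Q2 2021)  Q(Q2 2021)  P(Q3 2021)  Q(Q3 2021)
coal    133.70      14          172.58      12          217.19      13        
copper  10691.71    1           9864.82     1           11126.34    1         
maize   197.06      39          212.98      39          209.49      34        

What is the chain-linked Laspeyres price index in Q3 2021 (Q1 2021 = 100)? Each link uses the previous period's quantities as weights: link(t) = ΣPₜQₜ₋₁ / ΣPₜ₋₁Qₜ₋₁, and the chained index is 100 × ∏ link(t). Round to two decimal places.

110.01

Link Q1 2021→Q2 2021:
ΣP(Q2 2021)Q(Q1 2021) = 172.58×14 + 9864.82×1 + 212.98×39 = 2416.12 + 9864.82 + 8306.22 = 20587.16
ΣP(Q1 2021)Q(Q1 2021) = 133.70×14 + 10691.71×1 + 197.06×39 = 1871.8 + 10691.71 + 7685.34 = 20248.85
link = 20587.16/20248.85 = 1.016708
Link Q2 2021→Q3 2021:
ΣP(Q3 2021)Q(Q2 2021) = 217.19×12 + 11126.34×1 + 209.49×39 = 2606.28 + 11126.34 + 8170.11 = 21902.73
ΣP(Q2 2021)Q(Q2 2021) = 172.58×12 + 9864.82×1 + 212.98×39 = 2070.96 + 9864.82 + 8306.22 = 20242
link = 21902.73/20242 = 1.082044
Chained index = 100 × 1.016708 × 1.082044 = 110.0122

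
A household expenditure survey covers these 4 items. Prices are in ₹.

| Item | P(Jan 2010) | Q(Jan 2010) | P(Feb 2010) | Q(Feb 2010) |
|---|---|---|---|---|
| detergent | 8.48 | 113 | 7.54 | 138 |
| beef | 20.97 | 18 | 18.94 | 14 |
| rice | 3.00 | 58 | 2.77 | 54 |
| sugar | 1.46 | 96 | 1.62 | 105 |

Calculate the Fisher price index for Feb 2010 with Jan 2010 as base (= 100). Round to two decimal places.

91.41

Laspeyres component (base-period weights):
ΣP(Feb 2010)Q(Jan 2010) = 7.54×113 + 18.94×18 + 2.77×58 + 1.62×96 = 852.02 + 340.92 + 160.66 + 155.52 = 1509.12
ΣP(Jan 2010)Q(Jan 2010) = 8.48×113 + 20.97×18 + 3.00×58 + 1.46×96 = 958.24 + 377.46 + 174 + 140.16 = 1649.86
L = 1509.12 / 1649.86 × 100 = 91.4696
Paasche component (current-period weights):
ΣP(Feb 2010)Q(Feb 2010) = 7.54×138 + 18.94×14 + 2.77×54 + 1.62×105 = 1040.52 + 265.16 + 149.58 + 170.1 = 1625.36
ΣP(Jan 2010)Q(Feb 2010) = 8.48×138 + 20.97×14 + 3.00×54 + 1.46×105 = 1170.24 + 293.58 + 162 + 153.3 = 1779.12
P = 1625.36 / 1779.12 × 100 = 91.3575
Fisher = √(L × P) = √(91.4696 × 91.3575) = 91.4135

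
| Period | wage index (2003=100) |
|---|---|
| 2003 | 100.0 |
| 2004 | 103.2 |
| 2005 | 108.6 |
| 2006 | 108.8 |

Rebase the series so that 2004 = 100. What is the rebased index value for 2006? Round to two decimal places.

105.43

Rebased(2006) = 108.8 / 103.2 × 100 = 105.4264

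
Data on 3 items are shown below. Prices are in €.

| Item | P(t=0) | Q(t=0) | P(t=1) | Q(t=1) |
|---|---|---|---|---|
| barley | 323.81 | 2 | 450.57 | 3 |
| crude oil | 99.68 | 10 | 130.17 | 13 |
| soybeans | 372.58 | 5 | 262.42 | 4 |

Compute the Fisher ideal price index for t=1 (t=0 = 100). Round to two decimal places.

104.49

Laspeyres component (base-period weights):
ΣP(t=1)Q(t=0) = 450.57×2 + 130.17×10 + 262.42×5 = 901.14 + 1301.7 + 1312.1 = 3514.94
ΣP(t=0)Q(t=0) = 323.81×2 + 99.68×10 + 372.58×5 = 647.62 + 996.8 + 1862.9 = 3507.32
L = 3514.94 / 3507.32 × 100 = 100.2173
Paasche component (current-period weights):
ΣP(t=1)Q(t=1) = 450.57×3 + 130.17×13 + 262.42×4 = 1351.71 + 1692.21 + 1049.68 = 4093.6
ΣP(t=0)Q(t=1) = 323.81×3 + 99.68×13 + 372.58×4 = 971.43 + 1295.84 + 1490.32 = 3757.59
P = 4093.6 / 3757.59 × 100 = 108.9422
Fisher = √(L × P) = √(100.2173 × 108.9422) = 104.4887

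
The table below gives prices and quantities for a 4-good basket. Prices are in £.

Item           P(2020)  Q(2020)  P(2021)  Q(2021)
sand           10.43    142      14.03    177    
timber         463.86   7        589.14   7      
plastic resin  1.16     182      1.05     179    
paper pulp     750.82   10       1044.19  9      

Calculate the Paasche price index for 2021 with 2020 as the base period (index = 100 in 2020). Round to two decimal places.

Paasche price index uses current-period quantities as weights.
ΣP(2021)·Q(2021) = 14.03×177 + 589.14×7 + 1.05×179 + 1044.19×9 = 2483.31 + 4123.98 + 187.95 + 9397.71 = 16192.95
ΣP(2020)·Q(2021) = 10.43×177 + 463.86×7 + 1.16×179 + 750.82×9 = 1846.11 + 3247.02 + 207.64 + 6757.38 = 12058.15
Index = 16192.95 / 12058.15 × 100 = 134.2905

134.29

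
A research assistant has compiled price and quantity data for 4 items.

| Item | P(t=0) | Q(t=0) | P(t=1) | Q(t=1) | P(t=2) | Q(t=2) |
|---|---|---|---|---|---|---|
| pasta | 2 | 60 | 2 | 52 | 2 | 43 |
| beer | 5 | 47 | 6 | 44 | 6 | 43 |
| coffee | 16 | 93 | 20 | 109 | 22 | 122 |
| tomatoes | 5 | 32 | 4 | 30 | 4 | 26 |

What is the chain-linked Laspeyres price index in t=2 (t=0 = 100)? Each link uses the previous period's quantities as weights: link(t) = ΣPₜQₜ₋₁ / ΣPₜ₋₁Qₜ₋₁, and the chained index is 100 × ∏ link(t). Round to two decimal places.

Link t=0→t=1:
ΣP(t=1)Q(t=0) = 2×60 + 6×47 + 20×93 + 4×32 = 120 + 282 + 1860 + 128 = 2390
ΣP(t=0)Q(t=0) = 2×60 + 5×47 + 16×93 + 5×32 = 120 + 235 + 1488 + 160 = 2003
link = 2390/2003 = 1.193210
Link t=1→t=2:
ΣP(t=2)Q(t=1) = 2×52 + 6×44 + 22×109 + 4×30 = 104 + 264 + 2398 + 120 = 2886
ΣP(t=1)Q(t=1) = 2×52 + 6×44 + 20×109 + 4×30 = 104 + 264 + 2180 + 120 = 2668
link = 2886/2668 = 1.081709
Chained index = 100 × 1.193210 × 1.081709 = 129.0706

129.07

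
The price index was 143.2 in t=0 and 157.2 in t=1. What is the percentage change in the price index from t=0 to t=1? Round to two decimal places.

Change = (157.2 − 143.2) / 143.2 × 100
       = 14.0 / 143.2 × 100 = 9.7765%

9.78%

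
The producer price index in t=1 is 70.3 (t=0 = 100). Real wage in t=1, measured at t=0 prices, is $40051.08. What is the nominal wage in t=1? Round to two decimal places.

Nominal = Real × (Index/100) = 40051.08 × (70.3/100)
        = 40051.08 × 0.703 = 28155.9092

28155.91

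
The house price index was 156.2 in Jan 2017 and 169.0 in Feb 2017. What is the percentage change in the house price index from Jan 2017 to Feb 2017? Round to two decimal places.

Change = (169.0 − 156.2) / 156.2 × 100
       = 12.8 / 156.2 × 100 = 8.1946%

8.19%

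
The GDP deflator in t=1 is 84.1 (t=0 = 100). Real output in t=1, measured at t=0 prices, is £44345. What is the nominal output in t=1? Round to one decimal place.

37294.1

Nominal = Real × (Index/100) = 44345 × (84.1/100)
        = 44345 × 0.841 = 37294.1450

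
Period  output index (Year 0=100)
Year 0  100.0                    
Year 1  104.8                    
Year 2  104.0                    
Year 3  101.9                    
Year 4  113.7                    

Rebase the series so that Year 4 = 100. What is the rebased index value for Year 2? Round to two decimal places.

Rebased(Year 2) = 104.0 / 113.7 × 100 = 91.4688

91.47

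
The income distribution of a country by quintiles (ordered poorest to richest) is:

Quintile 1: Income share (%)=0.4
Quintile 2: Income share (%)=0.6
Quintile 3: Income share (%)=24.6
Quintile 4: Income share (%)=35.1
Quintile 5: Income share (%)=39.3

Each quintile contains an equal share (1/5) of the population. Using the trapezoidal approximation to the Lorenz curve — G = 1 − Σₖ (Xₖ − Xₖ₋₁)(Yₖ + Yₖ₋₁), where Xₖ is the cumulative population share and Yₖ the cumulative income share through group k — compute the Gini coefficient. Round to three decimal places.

Cumulative income shares Yₖ: 0.0040, 0.0100, 0.2560, 0.6070, 1.0000
Σ (Xₖ−Xₖ₋₁)(Yₖ+Yₖ₋₁) = (1/5)(0.0040+0.0000) + (1/5)(0.0100+0.0040) + (1/5)(0.2560+0.0100) + (1/5)(0.6070+0.2560) + (1/5)(1.0000+0.6070)
  = 0.0008 + 0.0028 + 0.0532 + 0.1726 + 0.3214 = 0.5508
G = 1 − 0.5508 = 0.4492

0.449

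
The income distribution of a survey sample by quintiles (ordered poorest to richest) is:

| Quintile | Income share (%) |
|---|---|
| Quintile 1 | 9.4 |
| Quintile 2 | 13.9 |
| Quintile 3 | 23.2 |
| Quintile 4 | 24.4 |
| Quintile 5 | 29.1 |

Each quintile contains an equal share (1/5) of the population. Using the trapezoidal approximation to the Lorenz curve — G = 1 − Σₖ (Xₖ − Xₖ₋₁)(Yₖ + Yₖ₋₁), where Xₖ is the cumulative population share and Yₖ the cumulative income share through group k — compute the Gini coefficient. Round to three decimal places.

Cumulative income shares Yₖ: 0.0940, 0.2330, 0.4650, 0.7090, 1.0000
Σ (Xₖ−Xₖ₋₁)(Yₖ+Yₖ₋₁) = (1/5)(0.0940+0.0000) + (1/5)(0.2330+0.0940) + (1/5)(0.4650+0.2330) + (1/5)(0.7090+0.4650) + (1/5)(1.0000+0.7090)
  = 0.0188 + 0.0654 + 0.1396 + 0.2348 + 0.3418 = 0.8004
G = 1 − 0.8004 = 0.1996

0.200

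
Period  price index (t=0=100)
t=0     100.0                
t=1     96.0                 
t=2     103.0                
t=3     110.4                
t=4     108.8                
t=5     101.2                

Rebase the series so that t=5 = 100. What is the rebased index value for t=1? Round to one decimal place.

Rebased(t=1) = 96.0 / 101.2 × 100 = 94.8617

94.9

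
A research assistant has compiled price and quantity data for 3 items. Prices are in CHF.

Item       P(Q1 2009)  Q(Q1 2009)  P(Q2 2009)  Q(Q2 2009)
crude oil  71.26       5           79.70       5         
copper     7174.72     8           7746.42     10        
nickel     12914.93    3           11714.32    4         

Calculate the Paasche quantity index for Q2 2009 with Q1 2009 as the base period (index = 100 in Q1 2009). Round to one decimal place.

127.9

Paasche quantity index uses current-period prices as weights.
ΣP(Q2 2009)·Q(Q2 2009) = 79.70×5 + 7746.42×10 + 11714.32×4 = 398.5 + 77464.2 + 46857.28 = 124719.98
ΣP(Q2 2009)·Q(Q1 2009) = 79.70×5 + 7746.42×8 + 11714.32×3 = 398.5 + 61971.36 + 35142.96 = 97512.82
Index = 124719.98 / 97512.82 × 100 = 127.9011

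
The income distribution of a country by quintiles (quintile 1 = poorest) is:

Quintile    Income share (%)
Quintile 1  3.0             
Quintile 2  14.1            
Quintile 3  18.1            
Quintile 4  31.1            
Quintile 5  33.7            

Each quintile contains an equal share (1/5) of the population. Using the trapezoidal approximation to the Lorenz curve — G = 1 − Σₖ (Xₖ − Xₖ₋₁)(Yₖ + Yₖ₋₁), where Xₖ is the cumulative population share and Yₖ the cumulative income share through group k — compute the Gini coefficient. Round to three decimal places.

0.314

Cumulative income shares Yₖ: 0.0300, 0.1710, 0.3520, 0.6630, 1.0000
Σ (Xₖ−Xₖ₋₁)(Yₖ+Yₖ₋₁) = (1/5)(0.0300+0.0000) + (1/5)(0.1710+0.0300) + (1/5)(0.3520+0.1710) + (1/5)(0.6630+0.3520) + (1/5)(1.0000+0.6630)
  = 0.0060 + 0.0402 + 0.1046 + 0.2030 + 0.3326 = 0.6864
G = 1 − 0.6864 = 0.3136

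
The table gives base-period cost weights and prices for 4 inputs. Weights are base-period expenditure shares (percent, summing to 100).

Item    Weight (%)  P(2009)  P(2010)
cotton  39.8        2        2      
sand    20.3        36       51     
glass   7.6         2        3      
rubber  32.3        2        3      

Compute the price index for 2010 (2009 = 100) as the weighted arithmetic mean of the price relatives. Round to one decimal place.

128.4

cotton: 39.8 × (2/2) = 39.8 × 1.000000 = 39.8000
sand: 20.3 × (51/36) = 20.3 × 1.416667 = 28.7583
glass: 7.6 × (3/2) = 7.6 × 1.500000 = 11.4000
rubber: 32.3 × (3/2) = 32.3 × 1.500000 = 48.4500
Index = Σ wᵢ·(p₁ᵢ/p₀ᵢ) = 39.8000 + 28.7583 + 11.4000 + 48.4500 = 128.4083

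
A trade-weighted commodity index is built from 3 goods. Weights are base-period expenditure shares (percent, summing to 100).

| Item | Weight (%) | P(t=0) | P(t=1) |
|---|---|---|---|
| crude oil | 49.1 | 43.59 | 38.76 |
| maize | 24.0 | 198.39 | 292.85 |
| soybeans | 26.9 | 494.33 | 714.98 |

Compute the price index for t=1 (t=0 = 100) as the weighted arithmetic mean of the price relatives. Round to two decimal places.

crude oil: 49.1 × (38.76/43.59) = 49.1 × 0.889195 = 43.6595
maize: 24.0 × (292.85/198.39) = 24.0 × 1.476133 = 35.4272
soybeans: 26.9 × (714.98/494.33) = 26.9 × 1.446362 = 38.9071
Index = Σ wᵢ·(p₁ᵢ/p₀ᵢ) = 43.6595 + 35.4272 + 38.9071 = 117.9938

117.99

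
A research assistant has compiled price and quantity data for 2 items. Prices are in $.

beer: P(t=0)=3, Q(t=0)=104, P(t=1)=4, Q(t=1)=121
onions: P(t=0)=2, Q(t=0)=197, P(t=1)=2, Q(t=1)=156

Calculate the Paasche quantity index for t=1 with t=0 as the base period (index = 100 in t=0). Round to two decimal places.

Paasche quantity index uses current-period prices as weights.
ΣP(t=1)·Q(t=1) = 4×121 + 2×156 = 484 + 312 = 796
ΣP(t=1)·Q(t=0) = 4×104 + 2×197 = 416 + 394 = 810
Index = 796 / 810 × 100 = 98.2716

98.27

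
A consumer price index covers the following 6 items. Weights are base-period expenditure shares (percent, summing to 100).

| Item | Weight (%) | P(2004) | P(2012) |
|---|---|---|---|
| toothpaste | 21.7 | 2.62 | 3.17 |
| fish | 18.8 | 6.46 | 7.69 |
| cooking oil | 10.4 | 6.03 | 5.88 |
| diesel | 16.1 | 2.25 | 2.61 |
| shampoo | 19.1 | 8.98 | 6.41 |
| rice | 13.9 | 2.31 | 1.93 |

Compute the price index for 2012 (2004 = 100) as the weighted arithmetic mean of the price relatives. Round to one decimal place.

toothpaste: 21.7 × (3.17/2.62) = 21.7 × 1.209924 = 26.2553
fish: 18.8 × (7.69/6.46) = 18.8 × 1.190402 = 22.3796
cooking oil: 10.4 × (5.88/6.03) = 10.4 × 0.975124 = 10.1413
diesel: 16.1 × (2.61/2.25) = 16.1 × 1.160000 = 18.6760
shampoo: 19.1 × (6.41/8.98) = 19.1 × 0.713808 = 13.6337
rice: 13.9 × (1.93/2.31) = 13.9 × 0.835498 = 11.6134
Index = Σ wᵢ·(p₁ᵢ/p₀ᵢ) = 26.2553 + 22.3796 + 10.1413 + 18.6760 + 13.6337 + 11.6134 = 102.6994

102.7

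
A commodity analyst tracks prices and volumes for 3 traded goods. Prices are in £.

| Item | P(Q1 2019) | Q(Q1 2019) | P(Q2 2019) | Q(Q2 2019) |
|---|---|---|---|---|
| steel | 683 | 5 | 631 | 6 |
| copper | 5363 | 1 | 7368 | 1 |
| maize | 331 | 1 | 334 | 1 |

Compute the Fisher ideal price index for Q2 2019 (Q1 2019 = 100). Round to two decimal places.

118.25

Laspeyres component (base-period weights):
ΣP(Q2 2019)Q(Q1 2019) = 631×5 + 7368×1 + 334×1 = 3155 + 7368 + 334 = 10857
ΣP(Q1 2019)Q(Q1 2019) = 683×5 + 5363×1 + 331×1 = 3415 + 5363 + 331 = 9109
L = 10857 / 9109 × 100 = 119.1898
Paasche component (current-period weights):
ΣP(Q2 2019)Q(Q2 2019) = 631×6 + 7368×1 + 334×1 = 3786 + 7368 + 334 = 11488
ΣP(Q1 2019)Q(Q2 2019) = 683×6 + 5363×1 + 331×1 = 4098 + 5363 + 331 = 9792
P = 11488 / 9792 × 100 = 117.3203
Fisher = √(L × P) = √(119.1898 × 117.3203) = 118.2513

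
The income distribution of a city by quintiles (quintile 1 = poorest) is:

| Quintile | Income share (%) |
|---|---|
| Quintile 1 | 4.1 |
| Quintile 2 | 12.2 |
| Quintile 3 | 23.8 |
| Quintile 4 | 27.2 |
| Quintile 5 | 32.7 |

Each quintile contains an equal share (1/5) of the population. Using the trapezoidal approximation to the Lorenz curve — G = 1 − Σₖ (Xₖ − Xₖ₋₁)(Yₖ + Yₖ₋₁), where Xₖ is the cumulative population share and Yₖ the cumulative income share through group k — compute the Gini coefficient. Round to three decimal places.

Cumulative income shares Yₖ: 0.0410, 0.1630, 0.4010, 0.6730, 1.0000
Σ (Xₖ−Xₖ₋₁)(Yₖ+Yₖ₋₁) = (1/5)(0.0410+0.0000) + (1/5)(0.1630+0.0410) + (1/5)(0.4010+0.1630) + (1/5)(0.6730+0.4010) + (1/5)(1.0000+0.6730)
  = 0.0082 + 0.0408 + 0.1128 + 0.2148 + 0.3346 = 0.7112
G = 1 − 0.7112 = 0.2888

0.289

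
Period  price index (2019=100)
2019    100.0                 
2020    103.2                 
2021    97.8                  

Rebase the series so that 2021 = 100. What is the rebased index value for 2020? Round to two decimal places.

Rebased(2020) = 103.2 / 97.8 × 100 = 105.5215

105.52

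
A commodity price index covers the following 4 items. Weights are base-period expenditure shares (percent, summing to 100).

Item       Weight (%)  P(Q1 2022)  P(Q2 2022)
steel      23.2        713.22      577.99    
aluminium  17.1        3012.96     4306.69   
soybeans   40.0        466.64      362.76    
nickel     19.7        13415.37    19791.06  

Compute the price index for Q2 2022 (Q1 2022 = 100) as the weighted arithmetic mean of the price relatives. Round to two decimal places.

103.40

steel: 23.2 × (577.99/713.22) = 23.2 × 0.810395 = 18.8012
aluminium: 17.1 × (4306.69/3012.96) = 17.1 × 1.429388 = 24.4425
soybeans: 40.0 × (362.76/466.64) = 40.0 × 0.777387 = 31.0955
nickel: 19.7 × (19791.06/13415.37) = 19.7 × 1.475253 = 29.0625
Index = Σ wᵢ·(p₁ᵢ/p₀ᵢ) = 18.8012 + 24.4425 + 31.0955 + 29.0625 = 103.4017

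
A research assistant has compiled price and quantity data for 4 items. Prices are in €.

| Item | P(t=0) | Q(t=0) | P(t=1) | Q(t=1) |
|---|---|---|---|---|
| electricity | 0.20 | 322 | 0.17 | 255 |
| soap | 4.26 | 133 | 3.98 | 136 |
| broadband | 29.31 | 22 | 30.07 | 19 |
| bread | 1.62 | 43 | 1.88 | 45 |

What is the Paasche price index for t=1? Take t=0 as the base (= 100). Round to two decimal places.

Paasche price index uses current-period quantities as weights.
ΣP(t=1)·Q(t=1) = 0.17×255 + 3.98×136 + 30.07×19 + 1.88×45 = 43.35 + 541.28 + 571.33 + 84.6 = 1240.56
ΣP(t=0)·Q(t=1) = 0.20×255 + 4.26×136 + 29.31×19 + 1.62×45 = 51 + 579.36 + 556.89 + 72.9 = 1260.15
Index = 1240.56 / 1260.15 × 100 = 98.4454

98.45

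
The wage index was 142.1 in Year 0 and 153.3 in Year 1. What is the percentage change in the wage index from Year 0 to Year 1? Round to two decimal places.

Change = (153.3 − 142.1) / 142.1 × 100
       = 11.2 / 142.1 × 100 = 7.8818%

7.88%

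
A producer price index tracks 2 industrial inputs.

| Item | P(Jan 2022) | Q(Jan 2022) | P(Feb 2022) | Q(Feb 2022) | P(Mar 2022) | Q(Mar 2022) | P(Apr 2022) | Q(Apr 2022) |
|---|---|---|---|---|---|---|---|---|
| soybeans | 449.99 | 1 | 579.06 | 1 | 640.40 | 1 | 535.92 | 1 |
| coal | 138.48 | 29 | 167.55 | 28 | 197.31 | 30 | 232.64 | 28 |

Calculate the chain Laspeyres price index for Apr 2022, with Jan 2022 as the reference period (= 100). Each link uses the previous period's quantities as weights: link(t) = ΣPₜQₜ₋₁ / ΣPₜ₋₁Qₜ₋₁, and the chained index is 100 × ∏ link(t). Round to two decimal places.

Link Jan 2022→Feb 2022:
ΣP(Feb 2022)Q(Jan 2022) = 579.06×1 + 167.55×29 = 579.06 + 4858.95 = 5438.01
ΣP(Jan 2022)Q(Jan 2022) = 449.99×1 + 138.48×29 = 449.99 + 4015.92 = 4465.91
link = 5438.01/4465.91 = 1.217671
Link Feb 2022→Mar 2022:
ΣP(Mar 2022)Q(Feb 2022) = 640.40×1 + 197.31×28 = 640.4 + 5524.68 = 6165.08
ΣP(Feb 2022)Q(Feb 2022) = 579.06×1 + 167.55×28 = 579.06 + 4691.4 = 5270.46
link = 6165.08/5270.46 = 1.169742
Link Mar 2022→Apr 2022:
ΣP(Apr 2022)Q(Mar 2022) = 535.92×1 + 232.64×30 = 535.92 + 6979.2 = 7515.12
ΣP(Mar 2022)Q(Mar 2022) = 640.40×1 + 197.31×30 = 640.4 + 5919.3 = 6559.7
link = 7515.12/6559.7 = 1.145650
Chained index = 100 × 1.217671 × 1.169742 × 1.145650 = 163.1820

163.18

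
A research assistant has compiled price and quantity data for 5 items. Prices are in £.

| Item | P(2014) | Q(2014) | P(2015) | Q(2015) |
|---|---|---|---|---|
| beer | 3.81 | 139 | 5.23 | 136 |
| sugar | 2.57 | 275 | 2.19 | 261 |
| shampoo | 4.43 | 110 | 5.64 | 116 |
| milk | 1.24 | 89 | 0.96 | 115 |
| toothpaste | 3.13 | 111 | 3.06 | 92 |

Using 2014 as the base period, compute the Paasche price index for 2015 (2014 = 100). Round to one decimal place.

109.2

Paasche price index uses current-period quantities as weights.
ΣP(2015)·Q(2015) = 5.23×136 + 2.19×261 + 5.64×116 + 0.96×115 + 3.06×92 = 711.28 + 571.59 + 654.24 + 110.4 + 281.52 = 2329.03
ΣP(2014)·Q(2015) = 3.81×136 + 2.57×261 + 4.43×116 + 1.24×115 + 3.13×92 = 518.16 + 670.77 + 513.88 + 142.6 + 287.96 = 2133.37
Index = 2329.03 / 2133.37 × 100 = 109.1714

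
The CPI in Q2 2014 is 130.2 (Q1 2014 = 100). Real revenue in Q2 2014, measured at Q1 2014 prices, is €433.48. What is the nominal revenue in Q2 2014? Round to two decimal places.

Nominal = Real × (Index/100) = 433.48 × (130.2/100)
        = 433.48 × 1.302 = 564.3910

564.39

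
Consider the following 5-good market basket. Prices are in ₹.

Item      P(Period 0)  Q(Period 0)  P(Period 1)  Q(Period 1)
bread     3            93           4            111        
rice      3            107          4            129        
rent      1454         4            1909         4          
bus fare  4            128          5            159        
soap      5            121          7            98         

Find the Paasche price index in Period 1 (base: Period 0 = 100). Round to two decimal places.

Paasche price index uses current-period quantities as weights.
ΣP(Period 1)·Q(Period 1) = 4×111 + 4×129 + 1909×4 + 5×159 + 7×98 = 444 + 516 + 7636 + 795 + 686 = 10077
ΣP(Period 0)·Q(Period 1) = 3×111 + 3×129 + 1454×4 + 4×159 + 5×98 = 333 + 387 + 5816 + 636 + 490 = 7662
Index = 10077 / 7662 × 100 = 131.5192

131.52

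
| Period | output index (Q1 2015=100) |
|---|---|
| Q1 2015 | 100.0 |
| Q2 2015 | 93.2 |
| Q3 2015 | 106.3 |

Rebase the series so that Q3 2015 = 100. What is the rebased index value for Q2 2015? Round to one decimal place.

87.7

Rebased(Q2 2015) = 93.2 / 106.3 × 100 = 87.6764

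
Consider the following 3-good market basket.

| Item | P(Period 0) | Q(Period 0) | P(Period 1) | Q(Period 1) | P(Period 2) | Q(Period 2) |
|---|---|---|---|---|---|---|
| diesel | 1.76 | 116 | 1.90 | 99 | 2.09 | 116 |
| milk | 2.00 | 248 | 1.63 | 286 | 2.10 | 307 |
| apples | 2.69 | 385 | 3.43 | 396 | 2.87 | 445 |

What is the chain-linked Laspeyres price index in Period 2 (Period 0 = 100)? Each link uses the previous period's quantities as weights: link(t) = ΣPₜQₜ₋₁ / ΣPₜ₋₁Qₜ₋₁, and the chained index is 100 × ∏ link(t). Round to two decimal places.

Link Period 0→Period 1:
ΣP(Period 1)Q(Period 0) = 1.90×116 + 1.63×248 + 3.43×385 = 220.4 + 404.24 + 1320.55 = 1945.19
ΣP(Period 0)Q(Period 0) = 1.76×116 + 2.00×248 + 2.69×385 = 204.16 + 496 + 1035.65 = 1735.81
link = 1945.19/1735.81 = 1.120624
Link Period 1→Period 2:
ΣP(Period 2)Q(Period 1) = 2.09×99 + 2.10×286 + 2.87×396 = 206.91 + 600.6 + 1136.52 = 1944.03
ΣP(Period 1)Q(Period 1) = 1.90×99 + 1.63×286 + 3.43×396 = 188.1 + 466.18 + 1358.28 = 2012.56
link = 1944.03/2012.56 = 0.965949
Chained index = 100 × 1.120624 × 0.965949 = 108.2465

108.25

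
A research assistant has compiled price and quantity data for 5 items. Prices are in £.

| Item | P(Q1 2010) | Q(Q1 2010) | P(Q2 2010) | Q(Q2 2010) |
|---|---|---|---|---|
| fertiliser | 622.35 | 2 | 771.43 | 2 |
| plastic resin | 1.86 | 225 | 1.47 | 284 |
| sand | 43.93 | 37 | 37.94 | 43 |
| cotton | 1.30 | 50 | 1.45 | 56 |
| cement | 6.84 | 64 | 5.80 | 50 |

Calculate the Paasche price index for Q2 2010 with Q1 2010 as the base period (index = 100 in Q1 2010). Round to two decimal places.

97.21

Paasche price index uses current-period quantities as weights.
ΣP(Q2 2010)·Q(Q2 2010) = 771.43×2 + 1.47×284 + 37.94×43 + 1.45×56 + 5.80×50 = 1542.86 + 417.48 + 1631.42 + 81.2 + 290 = 3962.96
ΣP(Q1 2010)·Q(Q2 2010) = 622.35×2 + 1.86×284 + 43.93×43 + 1.30×56 + 6.84×50 = 1244.7 + 528.24 + 1888.99 + 72.8 + 342 = 4076.73
Index = 3962.96 / 4076.73 × 100 = 97.2093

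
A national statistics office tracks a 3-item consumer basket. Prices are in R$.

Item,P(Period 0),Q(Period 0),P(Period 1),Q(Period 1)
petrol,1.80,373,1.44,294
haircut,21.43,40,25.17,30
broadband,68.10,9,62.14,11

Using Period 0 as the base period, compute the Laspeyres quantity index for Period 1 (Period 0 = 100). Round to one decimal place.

89.7

Laspeyres quantity index uses base-period prices as weights.
ΣP(Period 0)·Q(Period 1) = 1.80×294 + 21.43×30 + 68.10×11 = 529.2 + 642.9 + 749.1 = 1921.2
ΣP(Period 0)·Q(Period 0) = 1.80×373 + 21.43×40 + 68.10×9 = 671.4 + 857.2 + 612.9 = 2141.5
Index = 1921.2 / 2141.5 × 100 = 89.7128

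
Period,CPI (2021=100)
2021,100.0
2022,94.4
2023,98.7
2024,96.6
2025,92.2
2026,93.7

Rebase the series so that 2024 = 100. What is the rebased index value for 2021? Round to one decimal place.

103.5

Rebased(2021) = 100.0 / 96.6 × 100 = 103.5197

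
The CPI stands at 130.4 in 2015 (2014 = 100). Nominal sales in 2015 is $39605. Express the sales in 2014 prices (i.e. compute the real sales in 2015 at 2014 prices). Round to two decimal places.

30371.93

Real = Nominal ÷ (Index/100) = 39605 ÷ (130.4/100)
     = 39605 ÷ 1.304 = 30371.9325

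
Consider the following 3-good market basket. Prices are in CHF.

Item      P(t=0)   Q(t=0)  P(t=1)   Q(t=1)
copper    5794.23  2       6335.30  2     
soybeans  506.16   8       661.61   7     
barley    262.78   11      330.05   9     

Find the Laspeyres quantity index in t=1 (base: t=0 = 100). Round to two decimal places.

Laspeyres quantity index uses base-period prices as weights.
ΣP(t=0)·Q(t=1) = 5794.23×2 + 506.16×7 + 262.78×9 = 11588.46 + 3543.12 + 2365.02 = 17496.6
ΣP(t=0)·Q(t=0) = 5794.23×2 + 506.16×8 + 262.78×11 = 11588.46 + 4049.28 + 2890.58 = 18528.32
Index = 17496.6 / 18528.32 × 100 = 94.4317

94.43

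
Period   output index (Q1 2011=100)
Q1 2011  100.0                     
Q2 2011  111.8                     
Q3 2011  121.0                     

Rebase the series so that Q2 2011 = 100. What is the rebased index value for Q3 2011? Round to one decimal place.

108.2

Rebased(Q3 2011) = 121.0 / 111.8 × 100 = 108.2290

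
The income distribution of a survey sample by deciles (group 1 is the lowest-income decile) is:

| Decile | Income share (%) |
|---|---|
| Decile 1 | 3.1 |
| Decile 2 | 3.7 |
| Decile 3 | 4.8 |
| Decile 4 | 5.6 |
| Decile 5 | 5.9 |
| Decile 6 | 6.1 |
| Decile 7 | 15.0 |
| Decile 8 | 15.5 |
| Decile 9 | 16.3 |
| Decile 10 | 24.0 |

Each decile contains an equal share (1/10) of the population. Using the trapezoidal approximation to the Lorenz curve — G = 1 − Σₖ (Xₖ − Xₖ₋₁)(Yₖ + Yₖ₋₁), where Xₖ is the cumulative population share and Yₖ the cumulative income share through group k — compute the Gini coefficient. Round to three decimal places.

Cumulative income shares Yₖ: 0.0310, 0.0680, 0.1160, 0.1720, 0.2310, 0.2920, 0.4420, 0.5970, 0.7600, 1.0000
Σ (Xₖ−Xₖ₋₁)(Yₖ+Yₖ₋₁) = (1/10)(0.0310+0.0000) + (1/10)(0.0680+0.0310) + (1/10)(0.1160+0.0680) + (1/10)(0.1720+0.1160) + (1/10)(0.2310+0.1720) + (1/10)(0.2920+0.2310) + (1/10)(0.4420+0.2920) + (1/10)(0.5970+0.4420) + (1/10)(0.7600+0.5970) + (1/10)(1.0000+0.7600)
  = 0.0031 + 0.0099 + 0.0184 + 0.0288 + 0.0403 + 0.0523 + 0.0734 + 0.1039 + 0.1357 + 0.1760 = 0.6418
G = 1 − 0.6418 = 0.3582

0.358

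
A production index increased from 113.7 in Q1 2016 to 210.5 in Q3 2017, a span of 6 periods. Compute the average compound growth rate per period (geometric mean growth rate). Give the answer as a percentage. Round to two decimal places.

10.81%

Growth factor = (210.5/113.7)^(1/6) = (1.851363)^(1/6) = 1.108108
Growth rate = 1.108108 − 1 = 0.108108 = 10.8108%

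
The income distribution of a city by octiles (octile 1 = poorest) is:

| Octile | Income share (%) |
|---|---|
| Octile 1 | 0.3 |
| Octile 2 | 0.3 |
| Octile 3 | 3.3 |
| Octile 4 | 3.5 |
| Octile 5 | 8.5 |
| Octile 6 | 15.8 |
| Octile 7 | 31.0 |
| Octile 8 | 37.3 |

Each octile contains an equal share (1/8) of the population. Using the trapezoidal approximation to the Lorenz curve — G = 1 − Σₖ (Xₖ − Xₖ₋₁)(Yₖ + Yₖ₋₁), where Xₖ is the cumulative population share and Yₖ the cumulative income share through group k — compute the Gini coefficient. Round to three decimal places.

Cumulative income shares Yₖ: 0.0030, 0.0060, 0.0390, 0.0740, 0.1590, 0.3170, 0.6270, 1.0000
Σ (Xₖ−Xₖ₋₁)(Yₖ+Yₖ₋₁) = (1/8)(0.0030+0.0000) + (1/8)(0.0060+0.0030) + (1/8)(0.0390+0.0060) + (1/8)(0.0740+0.0390) + (1/8)(0.1590+0.0740) + (1/8)(0.3170+0.1590) + (1/8)(0.6270+0.3170) + (1/8)(1.0000+0.6270)
  = 0.0004 + 0.0011 + 0.0056 + 0.0141 + 0.0291 + 0.0595 + 0.1180 + 0.2034 = 0.4313
G = 1 − 0.4313 = 0.5687

0.569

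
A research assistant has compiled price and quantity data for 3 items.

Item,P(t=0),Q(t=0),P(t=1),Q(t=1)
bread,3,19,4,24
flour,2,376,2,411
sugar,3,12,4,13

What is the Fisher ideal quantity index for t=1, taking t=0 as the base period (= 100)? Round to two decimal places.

Laspeyres component (base-period weights):
ΣP(t=0)Q(t=1) = 3×24 + 2×411 + 3×13 = 72 + 822 + 39 = 933
ΣP(t=0)Q(t=0) = 3×19 + 2×376 + 3×12 = 57 + 752 + 36 = 845
L = 933 / 845 × 100 = 110.4142
Paasche component (current-period weights):
ΣP(t=1)Q(t=1) = 4×24 + 2×411 + 4×13 = 96 + 822 + 52 = 970
ΣP(t=1)Q(t=0) = 4×19 + 2×376 + 4×12 = 76 + 752 + 48 = 876
P = 970 / 876 × 100 = 110.7306
Fisher = √(L × P) = √(110.4142 × 110.7306) = 110.5723

110.57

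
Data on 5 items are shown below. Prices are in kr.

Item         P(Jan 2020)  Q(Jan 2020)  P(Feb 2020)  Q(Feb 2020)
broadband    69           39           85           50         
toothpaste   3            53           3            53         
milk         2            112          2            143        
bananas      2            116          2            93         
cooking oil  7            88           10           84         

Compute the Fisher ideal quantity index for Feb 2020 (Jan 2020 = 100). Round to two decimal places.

118.99

Laspeyres component (base-period weights):
ΣP(Jan 2020)Q(Feb 2020) = 69×50 + 3×53 + 2×143 + 2×93 + 7×84 = 3450 + 159 + 286 + 186 + 588 = 4669
ΣP(Jan 2020)Q(Jan 2020) = 69×39 + 3×53 + 2×112 + 2×116 + 7×88 = 2691 + 159 + 224 + 232 + 616 = 3922
L = 4669 / 3922 × 100 = 119.0464
Paasche component (current-period weights):
ΣP(Feb 2020)Q(Feb 2020) = 85×50 + 3×53 + 2×143 + 2×93 + 10×84 = 4250 + 159 + 286 + 186 + 840 = 5721
ΣP(Feb 2020)Q(Jan 2020) = 85×39 + 3×53 + 2×112 + 2×116 + 10×88 = 3315 + 159 + 224 + 232 + 880 = 4810
P = 5721 / 4810 × 100 = 118.9397
Fisher = √(L × P) = √(119.0464 × 118.9397) = 118.9930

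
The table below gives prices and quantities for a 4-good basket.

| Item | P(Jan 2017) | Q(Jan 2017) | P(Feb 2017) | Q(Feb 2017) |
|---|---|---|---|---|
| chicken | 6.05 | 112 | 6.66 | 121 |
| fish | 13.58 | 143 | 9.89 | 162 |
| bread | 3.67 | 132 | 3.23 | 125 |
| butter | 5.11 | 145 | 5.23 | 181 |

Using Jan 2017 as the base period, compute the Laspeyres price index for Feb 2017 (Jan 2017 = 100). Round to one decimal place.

Laspeyres price index uses base-period quantities as weights.
ΣP(Feb 2017)·Q(Jan 2017) = 6.66×112 + 9.89×143 + 3.23×132 + 5.23×145 = 745.92 + 1414.27 + 426.36 + 758.35 = 3344.9
ΣP(Jan 2017)·Q(Jan 2017) = 6.05×112 + 13.58×143 + 3.67×132 + 5.11×145 = 677.6 + 1941.94 + 484.44 + 740.95 = 3844.93
Index = 3344.9 / 3844.93 × 100 = 86.9951

87.0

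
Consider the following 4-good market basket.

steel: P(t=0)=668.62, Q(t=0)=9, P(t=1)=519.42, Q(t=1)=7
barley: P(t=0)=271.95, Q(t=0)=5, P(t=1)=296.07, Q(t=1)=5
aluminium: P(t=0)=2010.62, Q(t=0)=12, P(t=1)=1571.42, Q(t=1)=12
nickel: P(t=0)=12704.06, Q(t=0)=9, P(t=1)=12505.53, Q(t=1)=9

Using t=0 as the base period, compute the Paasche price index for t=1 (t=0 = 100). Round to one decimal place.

94.5

Paasche price index uses current-period quantities as weights.
ΣP(t=1)·Q(t=1) = 519.42×7 + 296.07×5 + 1571.42×12 + 12505.53×9 = 3635.94 + 1480.35 + 18857.04 + 112549.77 = 136523.1
ΣP(t=0)·Q(t=1) = 668.62×7 + 271.95×5 + 2010.62×12 + 12704.06×9 = 4680.34 + 1359.75 + 24127.44 + 114336.54 = 144504.07
Index = 136523.1 / 144504.07 × 100 = 94.4770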